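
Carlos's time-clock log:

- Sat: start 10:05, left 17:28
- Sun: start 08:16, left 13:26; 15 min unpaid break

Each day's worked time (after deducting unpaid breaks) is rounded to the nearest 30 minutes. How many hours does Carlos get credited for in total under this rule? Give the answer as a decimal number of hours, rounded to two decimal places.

12.50 hours

Sat: 10:05–17:28 = 7 h 23 min → rounds to 7 h 30 min
Sun: 08:16–13:26 = 5 h 10 min − 15 min = 4 h 55 min → rounds to 5 h 0 min
Total credited: 12 h 30 min.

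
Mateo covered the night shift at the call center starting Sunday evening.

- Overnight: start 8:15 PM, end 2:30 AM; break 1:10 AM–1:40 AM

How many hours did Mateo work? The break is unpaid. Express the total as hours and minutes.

Overnight: 8:15 PM → midnight = 3 h 45 min; midnight → 2:30 AM = 2 h 30 min; span 6 h 15 min; less 30 min break → 5 h 45 min

5 h 45 min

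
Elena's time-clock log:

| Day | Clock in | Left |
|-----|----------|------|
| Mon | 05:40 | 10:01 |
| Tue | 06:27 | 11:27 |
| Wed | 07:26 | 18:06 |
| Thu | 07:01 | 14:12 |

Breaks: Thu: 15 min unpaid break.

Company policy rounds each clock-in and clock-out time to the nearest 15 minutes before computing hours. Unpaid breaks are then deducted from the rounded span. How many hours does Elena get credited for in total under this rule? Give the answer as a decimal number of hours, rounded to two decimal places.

Mon: in 05:40→05:45, out 10:01→10:00; 4 h 15 min
Tue: in 06:27→06:30, out 11:27→11:30; 5 h 0 min
Wed: in 07:26→07:30, out 18:06→18:00; 10 h 30 min
Thu: in 07:01→07:00, out 14:12→14:15; 7 h 15 min − 15 min = 7 h 0 min
Total credited: 26 h 45 min.

26.75 hours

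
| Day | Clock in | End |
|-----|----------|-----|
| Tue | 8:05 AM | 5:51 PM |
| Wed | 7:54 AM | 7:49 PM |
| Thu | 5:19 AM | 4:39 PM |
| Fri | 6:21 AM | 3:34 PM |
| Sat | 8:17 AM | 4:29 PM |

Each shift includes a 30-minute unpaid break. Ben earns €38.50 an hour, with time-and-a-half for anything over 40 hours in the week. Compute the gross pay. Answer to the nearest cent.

€1998.15

Tue: 8:05 AM–5:51 PM = 9 h 46 min; less 30 min break → 9 h 16 min
Wed: 7:54 AM–7:49 PM = 11 h 55 min; less 30 min break → 11 h 25 min
Thu: 5:19 AM–4:39 PM = 11 h 20 min; less 30 min break → 10 h 50 min
Fri: 6:21 AM–3:34 PM = 9 h 13 min; less 30 min break → 8 h 43 min
Sat: 8:17 AM–4:29 PM = 8 h 12 min; less 30 min break → 7 h 42 min
Total worked: 47 h 56 min = 2876 min.
Regular 40 h 0 min = 2400 min at €38.50/h; overtime 7 h 56 min = 476 min at €57.75/h.
Pay = (2400 × €38.50 + 476 × €57.75) ÷ 60 = €1998.15.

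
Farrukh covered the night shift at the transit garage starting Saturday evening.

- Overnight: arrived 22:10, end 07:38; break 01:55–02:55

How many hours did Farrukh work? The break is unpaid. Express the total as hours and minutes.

8 h 28 min

Overnight: 22:10 → midnight = 1 h 50 min; midnight → 07:38 = 7 h 38 min; span 9 h 28 min; less 60 min break → 8 h 28 min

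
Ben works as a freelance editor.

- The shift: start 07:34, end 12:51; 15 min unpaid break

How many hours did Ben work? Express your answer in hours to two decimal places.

5.03 hours

The shift: 07:34–12:51 = 5 h 17 min; less 15 min break → 5 h 2 min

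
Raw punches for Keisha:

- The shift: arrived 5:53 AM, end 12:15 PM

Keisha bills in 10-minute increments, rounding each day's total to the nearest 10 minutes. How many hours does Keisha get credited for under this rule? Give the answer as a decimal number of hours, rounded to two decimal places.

6.33 hours

The shift: 5:53 AM–12:15 PM = 6 h 22 min → rounds to 6 h 20 min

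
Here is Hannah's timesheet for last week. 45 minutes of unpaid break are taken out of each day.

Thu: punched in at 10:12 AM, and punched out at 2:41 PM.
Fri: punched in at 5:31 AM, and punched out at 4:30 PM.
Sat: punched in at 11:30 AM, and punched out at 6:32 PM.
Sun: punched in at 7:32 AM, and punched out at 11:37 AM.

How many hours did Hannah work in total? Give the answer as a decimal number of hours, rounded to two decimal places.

23.58 hours

Thu: 10:12 AM–2:41 PM = 4 h 29 min; less 45 min break → 3 h 44 min
Fri: 5:31 AM–4:30 PM = 10 h 59 min; less 45 min break → 10 h 14 min
Sat: 11:30 AM–6:32 PM = 7 h 2 min; less 45 min break → 6 h 17 min
Sun: 7:32 AM–11:37 AM = 4 h 5 min; less 45 min break → 3 h 20 min
Total: 3 h 44 min + 10 h 14 min + 6 h 17 min + 3 h 20 min = 23 h 35 min.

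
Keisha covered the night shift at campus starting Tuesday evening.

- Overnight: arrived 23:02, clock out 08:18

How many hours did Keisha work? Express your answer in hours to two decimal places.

Overnight: 23:02 → midnight = 0 h 58 min; midnight → 08:18 = 8 h 18 min; span 9 h 16 min

9.27 hours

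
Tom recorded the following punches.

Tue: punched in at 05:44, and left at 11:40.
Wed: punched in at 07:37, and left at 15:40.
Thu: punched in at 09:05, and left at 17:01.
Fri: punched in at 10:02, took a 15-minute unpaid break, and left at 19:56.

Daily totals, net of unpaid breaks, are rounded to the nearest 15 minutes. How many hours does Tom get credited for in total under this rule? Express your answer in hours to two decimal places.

Tue: 05:44–11:40 = 5 h 56 min → rounds to 6 h 0 min
Wed: 07:37–15:40 = 8 h 3 min → rounds to 8 h 0 min
Thu: 09:05–17:01 = 7 h 56 min → rounds to 8 h 0 min
Fri: 10:02–19:56 = 9 h 54 min − 15 min = 9 h 39 min → rounds to 9 h 45 min
Total credited: 31 h 45 min.

31.75 hours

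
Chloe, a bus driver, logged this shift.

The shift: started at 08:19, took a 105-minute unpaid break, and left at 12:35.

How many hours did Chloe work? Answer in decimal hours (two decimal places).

2.52 hours

The shift: 08:19–12:35 = 4 h 16 min; less 105 min break → 2 h 31 min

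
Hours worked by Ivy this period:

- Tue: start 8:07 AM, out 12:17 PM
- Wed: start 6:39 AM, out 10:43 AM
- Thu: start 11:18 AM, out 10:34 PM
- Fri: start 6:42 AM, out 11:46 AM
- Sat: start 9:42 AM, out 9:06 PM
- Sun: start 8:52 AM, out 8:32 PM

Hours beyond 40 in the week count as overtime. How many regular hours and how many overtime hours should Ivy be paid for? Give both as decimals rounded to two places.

Regular 40.00 hours, overtime 7.63 hours

Tue: 8:07 AM–12:17 PM = 4 h 10 min
Wed: 6:39 AM–10:43 AM = 4 h 4 min
Thu: 11:18 AM–10:34 PM = 11 h 16 min
Fri: 6:42 AM–11:46 AM = 5 h 4 min
Sat: 9:42 AM–9:06 PM = 11 h 24 min
Sun: 8:52 AM–8:32 PM = 11 h 40 min
Total worked: 47 h 38 min = 47.63 h.
Threshold 40 h → overtime 7 h 38 min, regular 40 h 0 min.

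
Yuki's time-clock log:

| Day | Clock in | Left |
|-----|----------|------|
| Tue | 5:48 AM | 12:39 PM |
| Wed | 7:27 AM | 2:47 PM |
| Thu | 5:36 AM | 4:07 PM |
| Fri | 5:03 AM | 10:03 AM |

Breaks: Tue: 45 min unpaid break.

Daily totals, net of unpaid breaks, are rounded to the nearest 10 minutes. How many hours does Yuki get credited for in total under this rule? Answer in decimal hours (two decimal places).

Tue: 5:48 AM–12:39 PM = 6 h 51 min − 45 min = 6 h 6 min → rounds to 6 h 10 min
Wed: 7:27 AM–2:47 PM = 7 h 20 min → rounds to 7 h 20 min
Thu: 5:36 AM–4:07 PM = 10 h 31 min → rounds to 10 h 30 min
Fri: 5:03 AM–10:03 AM = 5 h 0 min → rounds to 5 h 0 min
Total credited: 29 h 0 min.

29.00 hours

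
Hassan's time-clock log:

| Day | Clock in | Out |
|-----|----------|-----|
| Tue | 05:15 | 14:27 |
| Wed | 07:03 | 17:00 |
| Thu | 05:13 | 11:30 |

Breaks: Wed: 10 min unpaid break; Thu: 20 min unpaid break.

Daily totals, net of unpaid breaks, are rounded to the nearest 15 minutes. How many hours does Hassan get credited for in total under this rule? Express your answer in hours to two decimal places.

25.00 hours

Tue: 05:15–14:27 = 9 h 12 min → rounds to 9 h 15 min
Wed: 07:03–17:00 = 9 h 57 min − 10 min = 9 h 47 min → rounds to 9 h 45 min
Thu: 05:13–11:30 = 6 h 17 min − 20 min = 5 h 57 min → rounds to 6 h 0 min
Total credited: 25 h 0 min.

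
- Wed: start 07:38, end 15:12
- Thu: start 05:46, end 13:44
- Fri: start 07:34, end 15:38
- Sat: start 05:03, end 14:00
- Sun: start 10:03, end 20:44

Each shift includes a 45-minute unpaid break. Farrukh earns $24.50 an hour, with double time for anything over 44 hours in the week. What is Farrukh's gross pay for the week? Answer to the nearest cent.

$967.34

Wed: 07:38–15:12 = 7 h 34 min; less 45 min break → 6 h 49 min
Thu: 05:46–13:44 = 7 h 58 min; less 45 min break → 7 h 13 min
Fri: 07:34–15:38 = 8 h 4 min; less 45 min break → 7 h 19 min
Sat: 05:03–14:00 = 8 h 57 min; less 45 min break → 8 h 12 min
Sun: 10:03–20:44 = 10 h 41 min; less 45 min break → 9 h 56 min
Total worked: 39 h 29 min = 2369 min.
Regular 39 h 29 min = 2369 min at $24.50/h; overtime 0 h 0 min = 0 min at $49.00/h.
Pay = (2369 × $24.50 + 0 × $49.00) ÷ 60 = $967.34.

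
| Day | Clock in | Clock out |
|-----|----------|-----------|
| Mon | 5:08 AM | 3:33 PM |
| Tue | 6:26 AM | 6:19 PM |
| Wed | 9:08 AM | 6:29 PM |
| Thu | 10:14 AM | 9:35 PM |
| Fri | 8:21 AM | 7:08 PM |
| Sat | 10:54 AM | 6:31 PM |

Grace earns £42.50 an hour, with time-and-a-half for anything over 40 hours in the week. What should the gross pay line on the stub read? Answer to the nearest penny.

Mon: 5:08 AM–3:33 PM = 10 h 25 min
Tue: 6:26 AM–6:19 PM = 11 h 53 min
Wed: 9:08 AM–6:29 PM = 9 h 21 min
Thu: 10:14 AM–9:35 PM = 11 h 21 min
Fri: 8:21 AM–7:08 PM = 10 h 47 min
Sat: 10:54 AM–6:31 PM = 7 h 37 min
Total worked: 61 h 24 min = 3684 min.
Regular 40 h 0 min = 2400 min at £42.50/h; overtime 21 h 24 min = 1284 min at £63.75/h.
Pay = (2400 × £42.50 + 1284 × £63.75) ÷ 60 = £3064.25.

£3064.25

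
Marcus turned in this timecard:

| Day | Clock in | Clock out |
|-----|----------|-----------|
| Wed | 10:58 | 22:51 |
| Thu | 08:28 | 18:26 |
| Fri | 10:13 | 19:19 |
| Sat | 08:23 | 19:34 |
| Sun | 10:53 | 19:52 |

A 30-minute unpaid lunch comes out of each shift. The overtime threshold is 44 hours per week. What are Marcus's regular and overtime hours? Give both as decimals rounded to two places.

Regular 44.00 hours, overtime 4.62 hours

Wed: 10:58–22:51 = 11 h 53 min; less 30 min break → 11 h 23 min
Thu: 08:28–18:26 = 9 h 58 min; less 30 min break → 9 h 28 min
Fri: 10:13–19:19 = 9 h 6 min; less 30 min break → 8 h 36 min
Sat: 08:23–19:34 = 11 h 11 min; less 30 min break → 10 h 41 min
Sun: 10:53–19:52 = 8 h 59 min; less 30 min break → 8 h 29 min
Total worked: 48 h 37 min = 48.62 h.
Threshold 44 h → overtime 4 h 37 min, regular 44 h 0 min.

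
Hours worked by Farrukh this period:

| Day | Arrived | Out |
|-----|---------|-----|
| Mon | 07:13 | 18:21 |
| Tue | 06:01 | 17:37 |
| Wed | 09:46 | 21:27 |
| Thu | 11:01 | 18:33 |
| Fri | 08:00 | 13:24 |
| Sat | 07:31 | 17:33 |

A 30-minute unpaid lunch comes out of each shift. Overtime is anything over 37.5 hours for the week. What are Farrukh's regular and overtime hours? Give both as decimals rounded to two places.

Regular 37.50 hours, overtime 16.88 hours

Mon: 07:13–18:21 = 11 h 8 min; less 30 min break → 10 h 38 min
Tue: 06:01–17:37 = 11 h 36 min; less 30 min break → 11 h 6 min
Wed: 09:46–21:27 = 11 h 41 min; less 30 min break → 11 h 11 min
Thu: 11:01–18:33 = 7 h 32 min; less 30 min break → 7 h 2 min
Fri: 08:00–13:24 = 5 h 24 min; less 30 min break → 4 h 54 min
Sat: 07:31–17:33 = 10 h 2 min; less 30 min break → 9 h 32 min
Total worked: 54 h 23 min = 54.38 h.
Threshold 37.5 h → overtime 16 h 53 min, regular 37 h 30 min.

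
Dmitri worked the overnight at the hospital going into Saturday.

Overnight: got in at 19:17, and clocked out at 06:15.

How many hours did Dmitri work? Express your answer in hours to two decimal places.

Overnight: 19:17 → midnight = 4 h 43 min; midnight → 06:15 = 6 h 15 min; span 10 h 58 min

10.97 hours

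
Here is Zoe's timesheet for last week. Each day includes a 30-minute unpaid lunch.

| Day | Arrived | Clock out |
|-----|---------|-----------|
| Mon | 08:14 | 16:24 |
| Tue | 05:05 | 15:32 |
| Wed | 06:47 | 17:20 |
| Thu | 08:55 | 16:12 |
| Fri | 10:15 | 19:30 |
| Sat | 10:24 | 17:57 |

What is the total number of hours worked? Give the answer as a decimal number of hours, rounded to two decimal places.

Mon: 08:14–16:24 = 8 h 10 min; less 30 min break → 7 h 40 min
Tue: 05:05–15:32 = 10 h 27 min; less 30 min break → 9 h 57 min
Wed: 06:47–17:20 = 10 h 33 min; less 30 min break → 10 h 3 min
Thu: 08:55–16:12 = 7 h 17 min; less 30 min break → 6 h 47 min
Fri: 10:15–19:30 = 9 h 15 min; less 30 min break → 8 h 45 min
Sat: 10:24–17:57 = 7 h 33 min; less 30 min break → 7 h 3 min
Total: 7 h 40 min + 9 h 57 min + 10 h 3 min + 6 h 47 min + 8 h 45 min + 7 h 3 min = 50 h 15 min.

50.25 hours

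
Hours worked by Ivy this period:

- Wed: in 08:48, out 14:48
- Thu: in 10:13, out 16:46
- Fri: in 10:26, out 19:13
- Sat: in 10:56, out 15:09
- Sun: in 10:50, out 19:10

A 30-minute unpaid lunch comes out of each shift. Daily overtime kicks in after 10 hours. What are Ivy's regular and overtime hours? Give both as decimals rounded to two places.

Wed: 08:48–14:48 = 6 h 0 min; less 30 min break → 5 h 30 min
Thu: 10:13–16:46 = 6 h 33 min; less 30 min break → 6 h 3 min
Fri: 10:26–19:13 = 8 h 47 min; less 30 min break → 8 h 17 min
Sat: 10:56–15:09 = 4 h 13 min; less 30 min break → 3 h 43 min
Sun: 10:50–19:10 = 8 h 20 min; less 30 min break → 7 h 50 min
Wed reg 5 h 30 min / OT 0 h 0 min; Thu reg 6 h 3 min / OT 0 h 0 min; Fri reg 8 h 17 min / OT 0 h 0 min; Sat reg 3 h 43 min / OT 0 h 0 min; Sun reg 7 h 50 min / OT 0 h 0 min.
Totals: regular 31 h 23 min, overtime 0 h 0 min.

Regular 31.38 hours, overtime 0.00 hours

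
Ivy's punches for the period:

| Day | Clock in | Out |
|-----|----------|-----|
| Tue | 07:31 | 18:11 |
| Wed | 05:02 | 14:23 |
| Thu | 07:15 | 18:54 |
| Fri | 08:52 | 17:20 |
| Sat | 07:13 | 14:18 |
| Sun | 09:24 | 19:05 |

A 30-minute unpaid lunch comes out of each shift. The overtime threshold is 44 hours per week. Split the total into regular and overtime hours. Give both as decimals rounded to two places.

Regular 44.00 hours, overtime 9.90 hours

Tue: 07:31–18:11 = 10 h 40 min; less 30 min break → 10 h 10 min
Wed: 05:02–14:23 = 9 h 21 min; less 30 min break → 8 h 51 min
Thu: 07:15–18:54 = 11 h 39 min; less 30 min break → 11 h 9 min
Fri: 08:52–17:20 = 8 h 28 min; less 30 min break → 7 h 58 min
Sat: 07:13–14:18 = 7 h 5 min; less 30 min break → 6 h 35 min
Sun: 09:24–19:05 = 9 h 41 min; less 30 min break → 9 h 11 min
Total worked: 53 h 54 min = 53.90 h.
Threshold 44 h → overtime 9 h 54 min, regular 44 h 0 min.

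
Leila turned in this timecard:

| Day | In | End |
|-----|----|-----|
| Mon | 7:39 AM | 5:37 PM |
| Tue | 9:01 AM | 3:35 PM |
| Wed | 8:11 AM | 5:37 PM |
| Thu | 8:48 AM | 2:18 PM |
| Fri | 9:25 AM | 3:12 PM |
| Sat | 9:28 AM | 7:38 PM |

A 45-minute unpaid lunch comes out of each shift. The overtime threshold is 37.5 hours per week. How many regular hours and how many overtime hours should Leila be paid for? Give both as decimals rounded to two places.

Regular 37.50 hours, overtime 5.42 hours

Mon: 7:39 AM–5:37 PM = 9 h 58 min; less 45 min break → 9 h 13 min
Tue: 9:01 AM–3:35 PM = 6 h 34 min; less 45 min break → 5 h 49 min
Wed: 8:11 AM–5:37 PM = 9 h 26 min; less 45 min break → 8 h 41 min
Thu: 8:48 AM–2:18 PM = 5 h 30 min; less 45 min break → 4 h 45 min
Fri: 9:25 AM–3:12 PM = 5 h 47 min; less 45 min break → 5 h 2 min
Sat: 9:28 AM–7:38 PM = 10 h 10 min; less 45 min break → 9 h 25 min
Total worked: 42 h 55 min = 42.92 h.
Threshold 37.5 h → overtime 5 h 25 min, regular 37 h 30 min.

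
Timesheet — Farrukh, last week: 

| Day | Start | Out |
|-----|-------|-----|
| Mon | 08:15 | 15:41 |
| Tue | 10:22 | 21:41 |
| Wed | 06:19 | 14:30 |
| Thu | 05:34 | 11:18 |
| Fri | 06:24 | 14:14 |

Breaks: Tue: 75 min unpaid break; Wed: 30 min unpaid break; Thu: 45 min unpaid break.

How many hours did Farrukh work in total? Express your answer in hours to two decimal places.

38.00 hours

Mon: 08:15–15:41 = 7 h 26 min
Tue: 10:22–21:41 = 11 h 19 min; less 75 min break → 10 h 4 min
Wed: 06:19–14:30 = 8 h 11 min; less 30 min break → 7 h 41 min
Thu: 05:34–11:18 = 5 h 44 min; less 45 min break → 4 h 59 min
Fri: 06:24–14:14 = 7 h 50 min
Total: 7 h 26 min + 10 h 4 min + 7 h 41 min + 4 h 59 min + 7 h 50 min = 38 h 0 min.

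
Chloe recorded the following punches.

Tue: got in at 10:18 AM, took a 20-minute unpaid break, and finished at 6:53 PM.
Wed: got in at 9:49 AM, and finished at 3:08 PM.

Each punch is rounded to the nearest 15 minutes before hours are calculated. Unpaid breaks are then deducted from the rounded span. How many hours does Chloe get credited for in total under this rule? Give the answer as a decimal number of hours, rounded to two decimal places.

13.92 hours

Tue: in 10:18 AM→10:15 AM, out 6:53 PM→7:00 PM; 8 h 45 min − 20 min = 8 h 25 min
Wed: in 9:49 AM→9:45 AM, out 3:08 PM→3:15 PM; 5 h 30 min
Total credited: 13 h 55 min.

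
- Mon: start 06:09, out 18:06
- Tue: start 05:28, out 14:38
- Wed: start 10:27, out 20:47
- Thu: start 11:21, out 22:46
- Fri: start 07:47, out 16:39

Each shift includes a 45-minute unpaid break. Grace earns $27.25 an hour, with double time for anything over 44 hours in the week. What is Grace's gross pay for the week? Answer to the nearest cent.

Mon: 06:09–18:06 = 11 h 57 min; less 45 min break → 11 h 12 min
Tue: 05:28–14:38 = 9 h 10 min; less 45 min break → 8 h 25 min
Wed: 10:27–20:47 = 10 h 20 min; less 45 min break → 9 h 35 min
Thu: 11:21–22:46 = 11 h 25 min; less 45 min break → 10 h 40 min
Fri: 07:47–16:39 = 8 h 52 min; less 45 min break → 8 h 7 min
Total worked: 47 h 59 min = 2879 min.
Regular 44 h 0 min = 2640 min at $27.25/h; overtime 3 h 59 min = 239 min at $54.50/h.
Pay = (2640 × $27.25 + 239 × $54.50) ÷ 60 = $1416.09.

$1416.09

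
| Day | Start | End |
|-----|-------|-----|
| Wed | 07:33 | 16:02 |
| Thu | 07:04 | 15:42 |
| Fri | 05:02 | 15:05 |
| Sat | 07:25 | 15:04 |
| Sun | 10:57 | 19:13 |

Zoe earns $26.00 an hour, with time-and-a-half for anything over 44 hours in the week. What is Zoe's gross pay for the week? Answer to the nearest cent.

$1120.17

Wed: 07:33–16:02 = 8 h 29 min
Thu: 07:04–15:42 = 8 h 38 min
Fri: 05:02–15:05 = 10 h 3 min
Sat: 07:25–15:04 = 7 h 39 min
Sun: 10:57–19:13 = 8 h 16 min
Total worked: 43 h 5 min = 2585 min.
Regular 43 h 5 min = 2585 min at $26.00/h; overtime 0 h 0 min = 0 min at $39.00/h.
Pay = (2585 × $26.00 + 0 × $39.00) ÷ 60 = $1120.17.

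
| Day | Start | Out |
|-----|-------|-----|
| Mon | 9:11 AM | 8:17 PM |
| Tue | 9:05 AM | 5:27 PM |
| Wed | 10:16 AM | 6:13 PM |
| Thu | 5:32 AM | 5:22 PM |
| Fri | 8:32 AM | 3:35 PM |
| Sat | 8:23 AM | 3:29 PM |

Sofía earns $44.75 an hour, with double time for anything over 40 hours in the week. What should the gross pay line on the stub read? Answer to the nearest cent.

Mon: 9:11 AM–8:17 PM = 11 h 6 min
Tue: 9:05 AM–5:27 PM = 8 h 22 min
Wed: 10:16 AM–6:13 PM = 7 h 57 min
Thu: 5:32 AM–5:22 PM = 11 h 50 min
Fri: 8:32 AM–3:35 PM = 7 h 3 min
Sat: 8:23 AM–3:29 PM = 7 h 6 min
Total worked: 53 h 24 min = 3204 min.
Regular 40 h 0 min = 2400 min at $44.75/h; overtime 13 h 24 min = 804 min at $89.50/h.
Pay = (2400 × $44.75 + 804 × $89.50) ÷ 60 = $2989.30.

$2989.30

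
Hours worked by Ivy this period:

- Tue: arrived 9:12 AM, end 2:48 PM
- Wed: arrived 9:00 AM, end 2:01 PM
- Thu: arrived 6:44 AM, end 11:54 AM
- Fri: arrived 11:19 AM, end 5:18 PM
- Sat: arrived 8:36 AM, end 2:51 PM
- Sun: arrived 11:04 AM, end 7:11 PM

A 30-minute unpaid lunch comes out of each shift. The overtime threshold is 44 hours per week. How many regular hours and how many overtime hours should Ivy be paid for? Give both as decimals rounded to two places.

Tue: 9:12 AM–2:48 PM = 5 h 36 min; less 30 min break → 5 h 6 min
Wed: 9:00 AM–2:01 PM = 5 h 1 min; less 30 min break → 4 h 31 min
Thu: 6:44 AM–11:54 AM = 5 h 10 min; less 30 min break → 4 h 40 min
Fri: 11:19 AM–5:18 PM = 5 h 59 min; less 30 min break → 5 h 29 min
Sat: 8:36 AM–2:51 PM = 6 h 15 min; less 30 min break → 5 h 45 min
Sun: 11:04 AM–7:11 PM = 8 h 7 min; less 30 min break → 7 h 37 min
Total worked: 33 h 8 min = 33.13 h.
Threshold 44 h → overtime 0 h 0 min, regular 33 h 8 min.

Regular 33.13 hours, overtime 0.00 hours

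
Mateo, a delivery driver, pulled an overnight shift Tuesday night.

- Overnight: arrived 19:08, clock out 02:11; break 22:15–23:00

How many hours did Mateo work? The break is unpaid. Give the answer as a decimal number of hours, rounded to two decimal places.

6.30 hours

Overnight: 19:08 → midnight = 4 h 52 min; midnight → 02:11 = 2 h 11 min; span 7 h 3 min; less 45 min break → 6 h 18 min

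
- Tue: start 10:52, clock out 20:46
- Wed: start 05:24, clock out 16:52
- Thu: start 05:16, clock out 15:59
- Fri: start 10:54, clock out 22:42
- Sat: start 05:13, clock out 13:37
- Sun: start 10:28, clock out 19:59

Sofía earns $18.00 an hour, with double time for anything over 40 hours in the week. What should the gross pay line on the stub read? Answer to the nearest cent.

$1504.80

Tue: 10:52–20:46 = 9 h 54 min
Wed: 05:24–16:52 = 11 h 28 min
Thu: 05:16–15:59 = 10 h 43 min
Fri: 10:54–22:42 = 11 h 48 min
Sat: 05:13–13:37 = 8 h 24 min
Sun: 10:28–19:59 = 9 h 31 min
Total worked: 61 h 48 min = 3708 min.
Regular 40 h 0 min = 2400 min at $18.00/h; overtime 21 h 48 min = 1308 min at $36.00/h.
Pay = (2400 × $18.00 + 1308 × $36.00) ÷ 60 = $1504.80.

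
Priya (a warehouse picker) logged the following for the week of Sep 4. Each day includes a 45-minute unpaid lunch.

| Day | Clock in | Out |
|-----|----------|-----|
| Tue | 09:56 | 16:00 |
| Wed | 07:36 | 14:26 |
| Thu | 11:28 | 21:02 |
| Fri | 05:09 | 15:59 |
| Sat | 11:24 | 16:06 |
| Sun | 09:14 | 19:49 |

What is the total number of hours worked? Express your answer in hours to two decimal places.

Tue: 09:56–16:00 = 6 h 4 min; less 45 min break → 5 h 19 min
Wed: 07:36–14:26 = 6 h 50 min; less 45 min break → 6 h 5 min
Thu: 11:28–21:02 = 9 h 34 min; less 45 min break → 8 h 49 min
Fri: 05:09–15:59 = 10 h 50 min; less 45 min break → 10 h 5 min
Sat: 11:24–16:06 = 4 h 42 min; less 45 min break → 3 h 57 min
Sun: 09:14–19:49 = 10 h 35 min; less 45 min break → 9 h 50 min
Total: 5 h 19 min + 6 h 5 min + 8 h 49 min + 10 h 5 min + 3 h 57 min + 9 h 50 min = 44 h 5 min.

44.08 hours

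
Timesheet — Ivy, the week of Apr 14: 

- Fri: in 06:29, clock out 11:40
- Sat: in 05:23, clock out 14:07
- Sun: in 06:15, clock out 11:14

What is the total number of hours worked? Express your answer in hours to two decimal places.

Fri: 06:29–11:40 = 5 h 11 min
Sat: 05:23–14:07 = 8 h 44 min
Sun: 06:15–11:14 = 4 h 59 min
Total: 5 h 11 min + 8 h 44 min + 4 h 59 min = 18 h 54 min.

18.90 hours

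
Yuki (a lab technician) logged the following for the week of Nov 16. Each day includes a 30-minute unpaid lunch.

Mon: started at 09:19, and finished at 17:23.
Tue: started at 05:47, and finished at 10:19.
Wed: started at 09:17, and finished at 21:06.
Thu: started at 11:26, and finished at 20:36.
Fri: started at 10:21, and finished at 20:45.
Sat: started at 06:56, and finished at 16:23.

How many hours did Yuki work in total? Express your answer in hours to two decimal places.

50.43 hours

Mon: 09:19–17:23 = 8 h 4 min; less 30 min break → 7 h 34 min
Tue: 05:47–10:19 = 4 h 32 min; less 30 min break → 4 h 2 min
Wed: 09:17–21:06 = 11 h 49 min; less 30 min break → 11 h 19 min
Thu: 11:26–20:36 = 9 h 10 min; less 30 min break → 8 h 40 min
Fri: 10:21–20:45 = 10 h 24 min; less 30 min break → 9 h 54 min
Sat: 06:56–16:23 = 9 h 27 min; less 30 min break → 8 h 57 min
Total: 7 h 34 min + 4 h 2 min + 11 h 19 min + 8 h 40 min + 9 h 54 min + 8 h 57 min = 50 h 26 min.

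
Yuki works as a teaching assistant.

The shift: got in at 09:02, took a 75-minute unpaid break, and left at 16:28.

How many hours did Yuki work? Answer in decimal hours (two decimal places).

The shift: 09:02–16:28 = 7 h 26 min; less 75 min break → 6 h 11 min

6.18 hours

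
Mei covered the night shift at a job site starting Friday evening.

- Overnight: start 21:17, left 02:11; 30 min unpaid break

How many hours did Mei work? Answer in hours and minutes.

4 h 24 min

Overnight: 21:17 → midnight = 2 h 43 min; midnight → 02:11 = 2 h 11 min; span 4 h 54 min; less 30 min break → 4 h 24 min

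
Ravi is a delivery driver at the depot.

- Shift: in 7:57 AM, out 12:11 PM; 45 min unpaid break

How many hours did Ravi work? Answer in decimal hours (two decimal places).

3.48 hours

Shift: 7:57 AM–12:11 PM = 4 h 14 min; less 45 min break → 3 h 29 min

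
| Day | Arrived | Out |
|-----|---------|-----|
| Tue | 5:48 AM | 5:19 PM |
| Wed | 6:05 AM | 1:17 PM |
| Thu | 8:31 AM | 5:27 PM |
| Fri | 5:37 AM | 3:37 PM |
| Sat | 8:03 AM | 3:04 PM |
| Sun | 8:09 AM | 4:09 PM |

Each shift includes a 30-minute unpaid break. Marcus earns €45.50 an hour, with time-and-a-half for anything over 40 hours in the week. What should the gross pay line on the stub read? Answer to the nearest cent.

€2479.75

Tue: 5:48 AM–5:19 PM = 11 h 31 min; less 30 min break → 11 h 1 min
Wed: 6:05 AM–1:17 PM = 7 h 12 min; less 30 min break → 6 h 42 min
Thu: 8:31 AM–5:27 PM = 8 h 56 min; less 30 min break → 8 h 26 min
Fri: 5:37 AM–3:37 PM = 10 h 0 min; less 30 min break → 9 h 30 min
Sat: 8:03 AM–3:04 PM = 7 h 1 min; less 30 min break → 6 h 31 min
Sun: 8:09 AM–4:09 PM = 8 h 0 min; less 30 min break → 7 h 30 min
Total worked: 49 h 40 min = 2980 min.
Regular 40 h 0 min = 2400 min at €45.50/h; overtime 9 h 40 min = 580 min at €68.25/h.
Pay = (2400 × €45.50 + 580 × €68.25) ÷ 60 = €2479.75.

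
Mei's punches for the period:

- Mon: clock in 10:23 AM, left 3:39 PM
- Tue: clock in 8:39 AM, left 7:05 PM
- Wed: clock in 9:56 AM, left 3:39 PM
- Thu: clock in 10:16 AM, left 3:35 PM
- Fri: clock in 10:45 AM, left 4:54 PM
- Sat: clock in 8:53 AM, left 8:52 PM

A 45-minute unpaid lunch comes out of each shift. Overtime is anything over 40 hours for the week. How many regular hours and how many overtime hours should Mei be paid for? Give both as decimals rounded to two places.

Regular 40.00 hours, overtime 0.37 hours

Mon: 10:23 AM–3:39 PM = 5 h 16 min; less 45 min break → 4 h 31 min
Tue: 8:39 AM–7:05 PM = 10 h 26 min; less 45 min break → 9 h 41 min
Wed: 9:56 AM–3:39 PM = 5 h 43 min; less 45 min break → 4 h 58 min
Thu: 10:16 AM–3:35 PM = 5 h 19 min; less 45 min break → 4 h 34 min
Fri: 10:45 AM–4:54 PM = 6 h 9 min; less 45 min break → 5 h 24 min
Sat: 8:53 AM–8:52 PM = 11 h 59 min; less 45 min break → 11 h 14 min
Total worked: 40 h 22 min = 40.37 h.
Threshold 40 h → overtime 0 h 22 min, regular 40 h 0 min.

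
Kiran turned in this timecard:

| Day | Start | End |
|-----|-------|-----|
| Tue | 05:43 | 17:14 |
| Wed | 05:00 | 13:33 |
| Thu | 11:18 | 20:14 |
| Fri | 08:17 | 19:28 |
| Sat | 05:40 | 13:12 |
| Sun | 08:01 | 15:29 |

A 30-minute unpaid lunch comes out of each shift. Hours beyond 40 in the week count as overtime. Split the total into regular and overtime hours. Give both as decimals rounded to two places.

Regular 40.00 hours, overtime 12.18 hours

Tue: 05:43–17:14 = 11 h 31 min; less 30 min break → 11 h 1 min
Wed: 05:00–13:33 = 8 h 33 min; less 30 min break → 8 h 3 min
Thu: 11:18–20:14 = 8 h 56 min; less 30 min break → 8 h 26 min
Fri: 08:17–19:28 = 11 h 11 min; less 30 min break → 10 h 41 min
Sat: 05:40–13:12 = 7 h 32 min; less 30 min break → 7 h 2 min
Sun: 08:01–15:29 = 7 h 28 min; less 30 min break → 6 h 58 min
Total worked: 52 h 11 min = 52.18 h.
Threshold 40 h → overtime 12 h 11 min, regular 40 h 0 min.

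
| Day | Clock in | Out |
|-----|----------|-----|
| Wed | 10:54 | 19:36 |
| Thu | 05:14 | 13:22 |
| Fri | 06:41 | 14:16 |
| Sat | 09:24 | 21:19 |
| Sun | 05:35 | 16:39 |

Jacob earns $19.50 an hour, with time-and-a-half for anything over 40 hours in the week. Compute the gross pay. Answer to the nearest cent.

$996.45

Wed: 10:54–19:36 = 8 h 42 min
Thu: 05:14–13:22 = 8 h 8 min
Fri: 06:41–14:16 = 7 h 35 min
Sat: 09:24–21:19 = 11 h 55 min
Sun: 05:35–16:39 = 11 h 4 min
Total worked: 47 h 24 min = 2844 min.
Regular 40 h 0 min = 2400 min at $19.50/h; overtime 7 h 24 min = 444 min at $29.25/h.
Pay = (2400 × $19.50 + 444 × $29.25) ÷ 60 = $996.45.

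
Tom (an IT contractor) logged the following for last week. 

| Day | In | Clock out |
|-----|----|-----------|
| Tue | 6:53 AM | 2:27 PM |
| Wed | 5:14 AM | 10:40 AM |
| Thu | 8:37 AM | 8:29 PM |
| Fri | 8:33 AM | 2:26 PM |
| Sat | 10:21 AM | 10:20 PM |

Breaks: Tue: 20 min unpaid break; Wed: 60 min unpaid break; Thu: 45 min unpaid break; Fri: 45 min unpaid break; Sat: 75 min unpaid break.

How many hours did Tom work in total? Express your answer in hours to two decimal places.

Tue: 6:53 AM–2:27 PM = 7 h 34 min; less 20 min break → 7 h 14 min
Wed: 5:14 AM–10:40 AM = 5 h 26 min; less 60 min break → 4 h 26 min
Thu: 8:37 AM–8:29 PM = 11 h 52 min; less 45 min break → 11 h 7 min
Fri: 8:33 AM–2:26 PM = 5 h 53 min; less 45 min break → 5 h 8 min
Sat: 10:21 AM–10:20 PM = 11 h 59 min; less 75 min break → 10 h 44 min
Total: 7 h 14 min + 4 h 26 min + 11 h 7 min + 5 h 8 min + 10 h 44 min = 38 h 39 min.

38.65 hours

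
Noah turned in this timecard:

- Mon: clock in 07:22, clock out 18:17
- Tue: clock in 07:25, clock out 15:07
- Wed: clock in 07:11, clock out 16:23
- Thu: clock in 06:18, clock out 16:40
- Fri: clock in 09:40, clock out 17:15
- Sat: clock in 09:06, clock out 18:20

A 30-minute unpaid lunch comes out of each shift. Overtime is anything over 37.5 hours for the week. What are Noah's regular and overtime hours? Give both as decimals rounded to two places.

Mon: 07:22–18:17 = 10 h 55 min; less 30 min break → 10 h 25 min
Tue: 07:25–15:07 = 7 h 42 min; less 30 min break → 7 h 12 min
Wed: 07:11–16:23 = 9 h 12 min; less 30 min break → 8 h 42 min
Thu: 06:18–16:40 = 10 h 22 min; less 30 min break → 9 h 52 min
Fri: 09:40–17:15 = 7 h 35 min; less 30 min break → 7 h 5 min
Sat: 09:06–18:20 = 9 h 14 min; less 30 min break → 8 h 44 min
Total worked: 52 h 0 min = 52.00 h.
Threshold 37.5 h → overtime 14 h 30 min, regular 37 h 30 min.

Regular 37.50 hours, overtime 14.50 hours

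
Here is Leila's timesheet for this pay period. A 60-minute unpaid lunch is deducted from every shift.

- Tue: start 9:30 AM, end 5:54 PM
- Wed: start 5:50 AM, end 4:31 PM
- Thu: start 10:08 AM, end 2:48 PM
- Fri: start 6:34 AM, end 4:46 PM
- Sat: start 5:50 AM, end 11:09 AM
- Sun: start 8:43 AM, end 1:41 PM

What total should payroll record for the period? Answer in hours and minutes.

38 h 14 min

Tue: 9:30 AM–5:54 PM = 8 h 24 min; less 60 min break → 7 h 24 min
Wed: 5:50 AM–4:31 PM = 10 h 41 min; less 60 min break → 9 h 41 min
Thu: 10:08 AM–2:48 PM = 4 h 40 min; less 60 min break → 3 h 40 min
Fri: 6:34 AM–4:46 PM = 10 h 12 min; less 60 min break → 9 h 12 min
Sat: 5:50 AM–11:09 AM = 5 h 19 min; less 60 min break → 4 h 19 min
Sun: 8:43 AM–1:41 PM = 4 h 58 min; less 60 min break → 3 h 58 min
Total: 7 h 24 min + 9 h 41 min + 3 h 40 min + 9 h 12 min + 4 h 19 min + 3 h 58 min = 38 h 14 min.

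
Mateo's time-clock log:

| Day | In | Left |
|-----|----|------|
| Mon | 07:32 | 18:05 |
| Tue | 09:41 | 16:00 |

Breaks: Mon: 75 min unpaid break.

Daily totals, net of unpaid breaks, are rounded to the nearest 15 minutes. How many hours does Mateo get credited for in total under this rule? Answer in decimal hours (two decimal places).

Mon: 07:32–18:05 = 10 h 33 min − 75 min = 9 h 18 min → rounds to 9 h 15 min
Tue: 09:41–16:00 = 6 h 19 min → rounds to 6 h 15 min
Total credited: 15 h 30 min.

15.50 hours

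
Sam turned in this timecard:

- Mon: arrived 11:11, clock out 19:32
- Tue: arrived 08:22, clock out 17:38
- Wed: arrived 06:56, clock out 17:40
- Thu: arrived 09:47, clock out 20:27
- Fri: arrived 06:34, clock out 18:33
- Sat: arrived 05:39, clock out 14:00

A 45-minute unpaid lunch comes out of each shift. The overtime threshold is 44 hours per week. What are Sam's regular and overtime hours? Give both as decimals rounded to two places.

Mon: 11:11–19:32 = 8 h 21 min; less 45 min break → 7 h 36 min
Tue: 08:22–17:38 = 9 h 16 min; less 45 min break → 8 h 31 min
Wed: 06:56–17:40 = 10 h 44 min; less 45 min break → 9 h 59 min
Thu: 09:47–20:27 = 10 h 40 min; less 45 min break → 9 h 55 min
Fri: 06:34–18:33 = 11 h 59 min; less 45 min break → 11 h 14 min
Sat: 05:39–14:00 = 8 h 21 min; less 45 min break → 7 h 36 min
Total worked: 54 h 51 min = 54.85 h.
Threshold 44 h → overtime 10 h 51 min, regular 44 h 0 min.

Regular 44.00 hours, overtime 10.85 hours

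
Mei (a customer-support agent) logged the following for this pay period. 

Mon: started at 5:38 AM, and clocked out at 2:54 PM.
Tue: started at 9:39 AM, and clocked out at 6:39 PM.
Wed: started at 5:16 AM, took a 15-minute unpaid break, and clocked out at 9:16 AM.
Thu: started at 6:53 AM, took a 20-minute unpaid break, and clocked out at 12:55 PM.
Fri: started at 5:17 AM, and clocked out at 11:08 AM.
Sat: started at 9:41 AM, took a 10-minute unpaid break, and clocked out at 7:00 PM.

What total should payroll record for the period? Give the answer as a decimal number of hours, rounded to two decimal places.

42.72 hours

Mon: 5:38 AM–2:54 PM = 9 h 16 min
Tue: 9:39 AM–6:39 PM = 9 h 0 min
Wed: 5:16 AM–9:16 AM = 4 h 0 min; less 15 min break → 3 h 45 min
Thu: 6:53 AM–12:55 PM = 6 h 2 min; less 20 min break → 5 h 42 min
Fri: 5:17 AM–11:08 AM = 5 h 51 min
Sat: 9:41 AM–7:00 PM = 9 h 19 min; less 10 min break → 9 h 9 min
Total: 9 h 16 min + 9 h 0 min + 3 h 45 min + 5 h 42 min + 5 h 51 min + 9 h 9 min = 42 h 43 min.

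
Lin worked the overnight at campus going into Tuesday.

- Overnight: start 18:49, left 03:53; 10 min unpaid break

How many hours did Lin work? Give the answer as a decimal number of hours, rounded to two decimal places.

8.90 hours

Overnight: 18:49 → midnight = 5 h 11 min; midnight → 03:53 = 3 h 53 min; span 9 h 4 min; less 10 min break → 8 h 54 min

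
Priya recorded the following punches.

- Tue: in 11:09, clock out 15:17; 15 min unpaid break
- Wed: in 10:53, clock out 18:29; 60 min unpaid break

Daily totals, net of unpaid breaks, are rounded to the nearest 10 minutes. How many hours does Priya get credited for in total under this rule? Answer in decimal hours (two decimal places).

10.50 hours

Tue: 11:09–15:17 = 4 h 8 min − 15 min = 3 h 53 min → rounds to 3 h 50 min
Wed: 10:53–18:29 = 7 h 36 min − 60 min = 6 h 36 min → rounds to 6 h 40 min
Total credited: 10 h 30 min.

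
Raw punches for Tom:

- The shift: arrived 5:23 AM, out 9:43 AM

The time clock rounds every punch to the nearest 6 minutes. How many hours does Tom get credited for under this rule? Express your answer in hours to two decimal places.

The shift: in 5:23 AM→5:24 AM, out 9:43 AM→9:42 AM; 4 h 18 min

4.30 hours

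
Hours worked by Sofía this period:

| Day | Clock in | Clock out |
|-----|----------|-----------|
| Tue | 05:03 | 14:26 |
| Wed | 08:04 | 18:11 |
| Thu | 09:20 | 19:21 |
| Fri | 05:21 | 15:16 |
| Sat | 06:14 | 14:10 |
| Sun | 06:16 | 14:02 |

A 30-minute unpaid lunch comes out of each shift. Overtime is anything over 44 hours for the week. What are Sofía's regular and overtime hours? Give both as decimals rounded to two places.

Tue: 05:03–14:26 = 9 h 23 min; less 30 min break → 8 h 53 min
Wed: 08:04–18:11 = 10 h 7 min; less 30 min break → 9 h 37 min
Thu: 09:20–19:21 = 10 h 1 min; less 30 min break → 9 h 31 min
Fri: 05:21–15:16 = 9 h 55 min; less 30 min break → 9 h 25 min
Sat: 06:14–14:10 = 7 h 56 min; less 30 min break → 7 h 26 min
Sun: 06:16–14:02 = 7 h 46 min; less 30 min break → 7 h 16 min
Total worked: 52 h 8 min = 52.13 h.
Threshold 44 h → overtime 8 h 8 min, regular 44 h 0 min.

Regular 44.00 hours, overtime 8.13 hours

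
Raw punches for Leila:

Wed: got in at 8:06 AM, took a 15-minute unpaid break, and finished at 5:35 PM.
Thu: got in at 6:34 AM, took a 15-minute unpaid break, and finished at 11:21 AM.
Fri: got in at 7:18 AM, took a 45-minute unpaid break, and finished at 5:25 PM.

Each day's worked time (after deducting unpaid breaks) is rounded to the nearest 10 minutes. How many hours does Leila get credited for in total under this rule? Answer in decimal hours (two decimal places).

23.00 hours

Wed: 8:06 AM–5:35 PM = 9 h 29 min − 15 min = 9 h 14 min → rounds to 9 h 10 min
Thu: 6:34 AM–11:21 AM = 4 h 47 min − 15 min = 4 h 32 min → rounds to 4 h 30 min
Fri: 7:18 AM–5:25 PM = 10 h 7 min − 45 min = 9 h 22 min → rounds to 9 h 20 min
Total credited: 23 h 0 min.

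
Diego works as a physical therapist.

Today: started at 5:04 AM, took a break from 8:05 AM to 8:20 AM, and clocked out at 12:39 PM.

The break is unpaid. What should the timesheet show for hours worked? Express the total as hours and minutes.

Today: 5:04 AM–12:39 PM = 7 h 35 min; less 15 min break → 7 h 20 min

7 h 20 min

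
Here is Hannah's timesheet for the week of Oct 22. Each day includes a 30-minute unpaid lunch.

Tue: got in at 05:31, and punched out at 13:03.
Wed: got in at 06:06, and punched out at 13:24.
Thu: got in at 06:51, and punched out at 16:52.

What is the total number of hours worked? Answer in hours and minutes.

23 h 21 min

Tue: 05:31–13:03 = 7 h 32 min; less 30 min break → 7 h 2 min
Wed: 06:06–13:24 = 7 h 18 min; less 30 min break → 6 h 48 min
Thu: 06:51–16:52 = 10 h 1 min; less 30 min break → 9 h 31 min
Total: 7 h 2 min + 6 h 48 min + 9 h 31 min = 23 h 21 min.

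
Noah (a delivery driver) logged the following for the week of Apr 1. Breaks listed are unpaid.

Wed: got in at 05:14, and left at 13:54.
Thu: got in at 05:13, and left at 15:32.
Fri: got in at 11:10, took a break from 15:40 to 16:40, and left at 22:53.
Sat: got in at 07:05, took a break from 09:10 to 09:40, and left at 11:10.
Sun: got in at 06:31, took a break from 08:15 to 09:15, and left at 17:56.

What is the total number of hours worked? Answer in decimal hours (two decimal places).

Wed: 05:14–13:54 = 8 h 40 min
Thu: 05:13–15:32 = 10 h 19 min
Fri: 11:10–22:53 = 11 h 43 min; less 60 min break → 10 h 43 min
Sat: 07:05–11:10 = 4 h 5 min; less 30 min break → 3 h 35 min
Sun: 06:31–17:56 = 11 h 25 min; less 60 min break → 10 h 25 min
Total: 8 h 40 min + 10 h 19 min + 10 h 43 min + 3 h 35 min + 10 h 25 min = 43 h 42 min.

43.70 hours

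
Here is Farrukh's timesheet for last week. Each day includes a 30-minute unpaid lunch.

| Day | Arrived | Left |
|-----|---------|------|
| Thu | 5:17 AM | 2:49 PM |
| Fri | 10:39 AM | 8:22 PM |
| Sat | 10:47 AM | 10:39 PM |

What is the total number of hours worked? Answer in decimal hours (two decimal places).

29.62 hours

Thu: 5:17 AM–2:49 PM = 9 h 32 min; less 30 min break → 9 h 2 min
Fri: 10:39 AM–8:22 PM = 9 h 43 min; less 30 min break → 9 h 13 min
Sat: 10:47 AM–10:39 PM = 11 h 52 min; less 30 min break → 11 h 22 min
Total: 9 h 2 min + 9 h 13 min + 11 h 22 min = 29 h 37 min.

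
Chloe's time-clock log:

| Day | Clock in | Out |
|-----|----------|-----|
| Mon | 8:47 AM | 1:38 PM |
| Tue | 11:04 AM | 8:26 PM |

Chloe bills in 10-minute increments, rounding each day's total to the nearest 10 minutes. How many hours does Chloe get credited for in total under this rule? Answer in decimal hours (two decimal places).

Mon: 8:47 AM–1:38 PM = 4 h 51 min → rounds to 4 h 50 min
Tue: 11:04 AM–8:26 PM = 9 h 22 min → rounds to 9 h 20 min
Total credited: 14 h 10 min.

14.17 hours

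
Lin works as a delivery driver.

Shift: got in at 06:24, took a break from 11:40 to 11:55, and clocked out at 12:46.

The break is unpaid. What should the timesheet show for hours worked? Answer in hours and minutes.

6 h 7 min

Shift: 06:24–12:46 = 6 h 22 min; less 15 min break → 6 h 7 min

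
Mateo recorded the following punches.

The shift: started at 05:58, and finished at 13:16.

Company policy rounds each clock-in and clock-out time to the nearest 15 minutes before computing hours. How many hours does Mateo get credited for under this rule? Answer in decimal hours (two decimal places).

7.25 hours

The shift: in 05:58→06:00, out 13:16→13:15; 7 h 15 min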